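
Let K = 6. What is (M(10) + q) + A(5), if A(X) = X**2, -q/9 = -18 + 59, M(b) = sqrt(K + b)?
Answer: -340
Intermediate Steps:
M(b) = sqrt(6 + b)
q = -369 (q = -9*(-18 + 59) = -9*41 = -369)
(M(10) + q) + A(5) = (sqrt(6 + 10) - 369) + 5**2 = (sqrt(16) - 369) + 25 = (4 - 369) + 25 = -365 + 25 = -340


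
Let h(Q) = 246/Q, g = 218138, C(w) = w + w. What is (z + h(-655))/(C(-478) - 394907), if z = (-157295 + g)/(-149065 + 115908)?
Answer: 48008787/8597287316605 ≈ 5.5842e-6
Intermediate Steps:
C(w) = 2*w
z = -60843/33157 (z = (-157295 + 218138)/(-149065 + 115908) = 60843/(-33157) = 60843*(-1/33157) = -60843/33157 ≈ -1.8350)
(z + h(-655))/(C(-478) - 394907) = (-60843/33157 + 246/(-655))/(2*(-478) - 394907) = (-60843/33157 + 246*(-1/655))/(-956 - 394907) = (-60843/33157 - 246/655)/(-395863) = -48008787/21717835*(-1/395863) = 48008787/8597287316605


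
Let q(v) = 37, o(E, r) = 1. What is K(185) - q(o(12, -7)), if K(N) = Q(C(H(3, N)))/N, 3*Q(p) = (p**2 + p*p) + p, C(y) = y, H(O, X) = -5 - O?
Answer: -1361/37 ≈ -36.784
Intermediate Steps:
Q(p) = p/3 + 2*p**2/3 (Q(p) = ((p**2 + p*p) + p)/3 = ((p**2 + p**2) + p)/3 = (2*p**2 + p)/3 = (p + 2*p**2)/3 = p/3 + 2*p**2/3)
K(N) = 40/N (K(N) = ((-5 - 1*3)*(1 + 2*(-5 - 1*3))/3)/N = ((-5 - 3)*(1 + 2*(-5 - 3))/3)/N = ((1/3)*(-8)*(1 + 2*(-8)))/N = ((1/3)*(-8)*(1 - 16))/N = ((1/3)*(-8)*(-15))/N = 40/N)
K(185) - q(o(12, -7)) = 40/185 - 1*37 = 40*(1/185) - 37 = 8/37 - 37 = -1361/37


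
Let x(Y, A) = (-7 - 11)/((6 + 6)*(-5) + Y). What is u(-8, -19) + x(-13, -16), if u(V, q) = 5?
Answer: 383/73 ≈ 5.2466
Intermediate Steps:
x(Y, A) = -18/(-60 + Y) (x(Y, A) = -18/(12*(-5) + Y) = -18/(-60 + Y))
u(-8, -19) + x(-13, -16) = 5 - 18/(-60 - 13) = 5 - 18/(-73) = 5 - 18*(-1/73) = 5 + 18/73 = 383/73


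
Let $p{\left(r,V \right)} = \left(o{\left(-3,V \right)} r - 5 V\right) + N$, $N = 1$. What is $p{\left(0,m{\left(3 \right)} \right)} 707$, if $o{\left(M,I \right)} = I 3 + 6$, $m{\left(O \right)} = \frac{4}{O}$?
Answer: $- \frac{12019}{3} \approx -4006.3$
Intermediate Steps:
$o{\left(M,I \right)} = 6 + 3 I$ ($o{\left(M,I \right)} = 3 I + 6 = 6 + 3 I$)
$p{\left(r,V \right)} = 1 - 5 V + r \left(6 + 3 V\right)$ ($p{\left(r,V \right)} = \left(\left(6 + 3 V\right) r - 5 V\right) + 1 = \left(r \left(6 + 3 V\right) - 5 V\right) + 1 = \left(- 5 V + r \left(6 + 3 V\right)\right) + 1 = 1 - 5 V + r \left(6 + 3 V\right)$)
$p{\left(0,m{\left(3 \right)} \right)} 707 = \left(1 - 5 \cdot \frac{4}{3} + 3 \cdot 0 \left(2 + \frac{4}{3}\right)\right) 707 = \left(1 - 5 \cdot 4 \cdot \frac{1}{3} + 3 \cdot 0 \left(2 + 4 \cdot \frac{1}{3}\right)\right) 707 = \left(1 - \frac{20}{3} + 3 \cdot 0 \left(2 + \frac{4}{3}\right)\right) 707 = \left(1 - \frac{20}{3} + 3 \cdot 0 \cdot \frac{10}{3}\right) 707 = \left(1 - \frac{20}{3} + 0\right) 707 = \left(- \frac{17}{3}\right) 707 = - \frac{12019}{3}$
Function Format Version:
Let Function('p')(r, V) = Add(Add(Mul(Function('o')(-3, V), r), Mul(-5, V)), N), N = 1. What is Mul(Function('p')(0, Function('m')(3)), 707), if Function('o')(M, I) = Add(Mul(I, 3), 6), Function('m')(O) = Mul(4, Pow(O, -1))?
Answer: Rational(-12019, 3) ≈ -4006.3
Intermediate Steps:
Function('o')(M, I) = Add(6, Mul(3, I)) (Function('o')(M, I) = Add(Mul(3, I), 6) = Add(6, Mul(3, I)))
Function('p')(r, V) = Add(1, Mul(-5, V), Mul(r, Add(6, Mul(3, V)))) (Function('p')(r, V) = Add(Add(Mul(Add(6, Mul(3, V)), r), Mul(-5, V)), 1) = Add(Add(Mul(r, Add(6, Mul(3, V))), Mul(-5, V)), 1) = Add(Add(Mul(-5, V), Mul(r, Add(6, Mul(3, V)))), 1) = Add(1, Mul(-5, V), Mul(r, Add(6, Mul(3, V)))))
Mul(Function('p')(0, Function('m')(3)), 707) = Mul(Add(1, Mul(-5, Mul(4, Pow(3, -1))), Mul(3, 0, Add(2, Mul(4, Pow(3, -1))))), 707) = Mul(Add(1, Mul(-5, Mul(4, Rational(1, 3))), Mul(3, 0, Add(2, Mul(4, Rational(1, 3))))), 707) = Mul(Add(1, Mul(-5, Rational(4, 3)), Mul(3, 0, Add(2, Rational(4, 3)))), 707) = Mul(Add(1, Rational(-20, 3), Mul(3, 0, Rational(10, 3))), 707) = Mul(Add(1, Rational(-20, 3), 0), 707) = Mul(Rational(-17, 3), 707) = Rational(-12019, 3)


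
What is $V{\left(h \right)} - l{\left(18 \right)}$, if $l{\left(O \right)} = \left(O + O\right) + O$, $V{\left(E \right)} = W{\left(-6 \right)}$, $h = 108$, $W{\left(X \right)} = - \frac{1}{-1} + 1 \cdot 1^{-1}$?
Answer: $-52$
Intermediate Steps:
$W{\left(X \right)} = 2$ ($W{\left(X \right)} = \left(-1\right) \left(-1\right) + 1 \cdot 1 = 1 + 1 = 2$)
$V{\left(E \right)} = 2$
$l{\left(O \right)} = 3 O$ ($l{\left(O \right)} = 2 O + O = 3 O$)
$V{\left(h \right)} - l{\left(18 \right)} = 2 - 3 \cdot 18 = 2 - 54 = -52$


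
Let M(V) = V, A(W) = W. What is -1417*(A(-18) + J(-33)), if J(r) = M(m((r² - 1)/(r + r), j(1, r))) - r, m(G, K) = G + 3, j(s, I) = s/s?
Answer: -70850/33 ≈ -2147.0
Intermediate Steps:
j(s, I) = 1
m(G, K) = 3 + G
J(r) = 3 - r + (-1 + r²)/(2*r) (J(r) = (3 + (r² - 1)/(r + r)) - r = (3 + (-1 + r²)/((2*r))) - r = (3 + (-1 + r²)*(1/(2*r))) - r = (3 + (-1 + r²)/(2*r)) - r = 3 - r + (-1 + r²)/(2*r))
-1417*(A(-18) + J(-33)) = -1417*(-18 + (3 - ½*(-33) - ½/(-33))) = -1417*(-18 + (3 + 33/2 - ½*(-1/33))) = -1417*(-18 + (3 + 33/2 + 1/66)) = -1417*(-18 + 644/33) = -1417*50/33 = -70850/33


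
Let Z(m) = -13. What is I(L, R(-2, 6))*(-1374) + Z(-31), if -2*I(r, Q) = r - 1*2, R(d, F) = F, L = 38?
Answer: 24719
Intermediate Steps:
I(r, Q) = 1 - r/2 (I(r, Q) = -(r - 1*2)/2 = -(r - 2)/2 = -(-2 + r)/2 = 1 - r/2)
I(L, R(-2, 6))*(-1374) + Z(-31) = (1 - 1/2*38)*(-1374) - 13 = (1 - 19)*(-1374) - 13 = -18*(-1374) - 13 = 24732 - 13 = 24719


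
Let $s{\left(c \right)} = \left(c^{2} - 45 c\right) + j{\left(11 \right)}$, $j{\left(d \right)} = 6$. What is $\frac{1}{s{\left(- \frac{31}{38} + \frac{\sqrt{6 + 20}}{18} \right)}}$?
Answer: $\frac{594507075444}{23447846242297} + \frac{35441495568 \sqrt{26}}{23447846242297} \approx 0.033062$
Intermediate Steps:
$s{\left(c \right)} = 6 + c^{2} - 45 c$ ($s{\left(c \right)} = \left(c^{2} - 45 c\right) + 6 = 6 + c^{2} - 45 c$)
$\frac{1}{s{\left(- \frac{31}{38} + \frac{\sqrt{6 + 20}}{18} \right)}} = \frac{1}{6 + \left(- \frac{31}{38} + \frac{\sqrt{6 + 20}}{18}\right)^{2} - 45 \left(- \frac{31}{38} + \frac{\sqrt{6 + 20}}{18}\right)} = \frac{1}{6 + \left(\left(-31\right) \frac{1}{38} + \sqrt{26} \cdot \frac{1}{18}\right)^{2} - 45 \left(\left(-31\right) \frac{1}{38} + \sqrt{26} \cdot \frac{1}{18}\right)} = \frac{1}{6 + \left(- \frac{31}{38} + \frac{\sqrt{26}}{18}\right)^{2} - 45 \left(- \frac{31}{38} + \frac{\sqrt{26}}{18}\right)} = \frac{1}{6 + \left(- \frac{31}{38} + \frac{\sqrt{26}}{18}\right)^{2} + \left(\frac{1395}{38} - \frac{5 \sqrt{26}}{2}\right)} = \frac{1}{\frac{1623}{38} + \left(- \frac{31}{38} + \frac{\sqrt{26}}{18}\right)^{2} - \frac{5 \sqrt{26}}{2}}$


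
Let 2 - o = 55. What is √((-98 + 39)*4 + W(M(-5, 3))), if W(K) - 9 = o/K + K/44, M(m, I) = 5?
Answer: I*√2873585/110 ≈ 15.411*I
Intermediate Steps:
o = -53 (o = 2 - 1*55 = 2 - 55 = -53)
W(K) = 9 - 53/K + K/44 (W(K) = 9 + (-53/K + K/44) = 9 - 53/K + K/44)
√((-98 + 39)*4 + W(M(-5, 3))) = √((-98 + 39)*4 + (9 - 53/5 + (1/44)*5)) = √(-59*4 + (9 - 53*⅕ + 5/44)) = √(-236 + (9 - 53/5 + 5/44)) = √(-236 - 327/220) = √(-52247/220) = I*√2873585/110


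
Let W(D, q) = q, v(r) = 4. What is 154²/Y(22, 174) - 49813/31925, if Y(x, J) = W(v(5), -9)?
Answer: -757581617/287325 ≈ -2636.7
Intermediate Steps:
Y(x, J) = -9
154²/Y(22, 174) - 49813/31925 = 154²/(-9) - 49813/31925 = 23716*(-⅑) - 49813*1/31925 = -23716/9 - 49813/31925 = -757581617/287325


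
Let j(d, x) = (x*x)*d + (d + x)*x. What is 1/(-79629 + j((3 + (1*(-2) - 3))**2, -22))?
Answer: -1/77297 ≈ -1.2937e-5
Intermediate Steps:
j(d, x) = d*x**2 + x*(d + x) (j(d, x) = x**2*d + x*(d + x) = d*x**2 + x*(d + x))
1/(-79629 + j((3 + (1*(-2) - 3))**2, -22)) = 1/(-79629 - 22*((3 + (1*(-2) - 3))**2 - 22 + (3 + (1*(-2) - 3))**2*(-22))) = 1/(-79629 - 22*((3 + (-2 - 3))**2 - 22 + (3 + (-2 - 3))**2*(-22))) = 1/(-79629 - 22*((3 - 5)**2 - 22 + (3 - 5)**2*(-22))) = 1/(-79629 - 22*((-2)**2 - 22 + (-2)**2*(-22))) = 1/(-79629 - 22*(4 - 22 + 4*(-22))) = 1/(-79629 - 22*(4 - 22 - 88)) = 1/(-79629 - 22*(-106)) = 1/(-79629 + 2332) = 1/(-77297) = -1/77297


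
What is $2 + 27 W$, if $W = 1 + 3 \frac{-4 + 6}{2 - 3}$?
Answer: $-133$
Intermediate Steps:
$W = -5$ ($W = 1 + 3 \frac{2}{-1} = 1 + 3 \cdot 2 \left(-1\right) = 1 + 3 \left(-2\right) = 1 - 6 = -5$)
$2 + 27 W = 2 + 27 \left(-5\right) = 2 - 135 = -133$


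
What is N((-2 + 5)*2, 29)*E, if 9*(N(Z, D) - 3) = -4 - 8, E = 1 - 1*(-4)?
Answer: 25/3 ≈ 8.3333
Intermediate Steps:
E = 5 (E = 1 + 4 = 5)
N(Z, D) = 5/3 (N(Z, D) = 3 + (-4 - 8)/9 = 3 + (⅑)*(-12) = 3 - 4/3 = 5/3)
N((-2 + 5)*2, 29)*E = (5/3)*5 = 25/3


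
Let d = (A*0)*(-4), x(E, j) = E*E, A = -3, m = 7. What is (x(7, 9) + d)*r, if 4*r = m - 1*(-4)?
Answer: 539/4 ≈ 134.75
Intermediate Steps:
x(E, j) = E²
r = 11/4 (r = (7 - 1*(-4))/4 = (7 + 4)/4 = (¼)*11 = 11/4 ≈ 2.7500)
d = 0 (d = -3*0*(-4) = 0*(-4) = 0)
(x(7, 9) + d)*r = (7² + 0)*(11/4) = (49 + 0)*(11/4) = 49*(11/4) = 539/4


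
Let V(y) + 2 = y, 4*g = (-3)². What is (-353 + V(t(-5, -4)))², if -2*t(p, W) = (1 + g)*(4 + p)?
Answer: 7991929/64 ≈ 1.2487e+5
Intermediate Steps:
g = 9/4 (g = (¼)*(-3)² = (¼)*9 = 9/4 ≈ 2.2500)
t(p, W) = -13/2 - 13*p/8 (t(p, W) = -(1 + 9/4)*(4 + p)/2 = -13*(4 + p)/8 = -(13 + 13*p/4)/2 = -13/2 - 13*p/8)
V(y) = -2 + y
(-353 + V(t(-5, -4)))² = (-353 + (-2 + (-13/2 - 13/8*(-5))))² = (-353 + (-2 + (-13/2 + 65/8)))² = (-353 + (-2 + 13/8))² = (-353 - 3/8)² = (-2827/8)² = 7991929/64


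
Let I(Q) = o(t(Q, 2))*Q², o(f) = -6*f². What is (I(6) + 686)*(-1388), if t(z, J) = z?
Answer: 9840920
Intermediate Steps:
I(Q) = -6*Q⁴ (I(Q) = (-6*Q²)*Q² = -6*Q⁴)
(I(6) + 686)*(-1388) = (-6*6⁴ + 686)*(-1388) = (-6*1296 + 686)*(-1388) = (-7776 + 686)*(-1388) = -7090*(-1388) = 9840920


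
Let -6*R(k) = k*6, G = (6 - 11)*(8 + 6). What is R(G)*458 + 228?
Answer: 32288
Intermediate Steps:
G = -70 (G = -5*14 = -70)
R(k) = -k (R(k) = -k*6/6 = -k)
R(G)*458 + 228 = -1*(-70)*458 + 228 = 70*458 + 228 = 32060 + 228 = 32288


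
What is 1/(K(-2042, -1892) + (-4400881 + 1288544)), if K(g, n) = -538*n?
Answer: -1/2094441 ≈ -4.7745e-7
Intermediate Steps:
1/(K(-2042, -1892) + (-4400881 + 1288544)) = 1/(-538*(-1892) + (-4400881 + 1288544)) = 1/(1017896 - 3112337) = 1/(-2094441) = -1/2094441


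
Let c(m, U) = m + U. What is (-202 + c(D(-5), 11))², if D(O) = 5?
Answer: 34596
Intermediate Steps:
c(m, U) = U + m
(-202 + c(D(-5), 11))² = (-202 + (11 + 5))² = (-202 + 16)² = (-186)² = 34596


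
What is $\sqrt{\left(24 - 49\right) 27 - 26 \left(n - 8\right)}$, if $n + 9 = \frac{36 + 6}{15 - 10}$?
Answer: $\frac{i \sqrt{11285}}{5} \approx 21.246 i$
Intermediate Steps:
$n = - \frac{3}{5}$ ($n = -9 + \frac{36 + 6}{15 - 10} = -9 + \frac{42}{5} = - \frac{3}{5} \approx -0.6$)
$\sqrt{\left(24 - 49\right) 27 - 26 \left(n - 8\right)} = \sqrt{\left(24 - 49\right) 27 - 26 \left(- \frac{3}{5} - 8\right)} = \sqrt{\left(-25\right) 27 - - \frac{1118}{5}} = \sqrt{-675 + \frac{1118}{5}} = \sqrt{- \frac{2257}{5}} = \frac{i \sqrt{11285}}{5}$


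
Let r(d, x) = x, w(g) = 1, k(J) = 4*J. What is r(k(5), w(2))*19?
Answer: 19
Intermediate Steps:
r(k(5), w(2))*19 = 1*19 = 19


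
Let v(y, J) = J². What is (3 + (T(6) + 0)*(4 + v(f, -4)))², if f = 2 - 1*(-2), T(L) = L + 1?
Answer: 20449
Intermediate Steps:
T(L) = 1 + L
f = 4 (f = 2 + 2 = 4)
(3 + (T(6) + 0)*(4 + v(f, -4)))² = (3 + ((1 + 6) + 0)*(4 + (-4)²))² = (3 + (7 + 0)*(4 + 16))² = (3 + 7*20)² = (3 + 140)² = 143² = 20449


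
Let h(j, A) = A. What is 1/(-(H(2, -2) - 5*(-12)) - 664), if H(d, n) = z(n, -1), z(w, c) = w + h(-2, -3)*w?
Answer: -1/728 ≈ -0.0013736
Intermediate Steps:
z(w, c) = -2*w (z(w, c) = w - 3*w = -2*w)
H(d, n) = -2*n
1/(-(H(2, -2) - 5*(-12)) - 664) = 1/(-(-2*(-2) - 5*(-12)) - 664) = 1/(-(4 + 60) - 664) = 1/(-1*64 - 664) = 1/(-64 - 664) = 1/(-728) = -1/728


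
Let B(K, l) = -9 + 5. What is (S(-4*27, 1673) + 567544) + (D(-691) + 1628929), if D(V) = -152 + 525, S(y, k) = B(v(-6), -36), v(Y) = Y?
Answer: 2196842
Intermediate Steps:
B(K, l) = -4
S(y, k) = -4
D(V) = 373
(S(-4*27, 1673) + 567544) + (D(-691) + 1628929) = (-4 + 567544) + (373 + 1628929) = 567540 + 1629302 = 2196842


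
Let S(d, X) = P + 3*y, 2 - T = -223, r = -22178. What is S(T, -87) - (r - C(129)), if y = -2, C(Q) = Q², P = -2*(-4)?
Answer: 38821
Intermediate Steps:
P = 8
T = 225 (T = 2 - 1*(-223) = 2 + 223 = 225)
S(d, X) = 2 (S(d, X) = 8 + 3*(-2) = 8 - 6 = 2)
S(T, -87) - (r - C(129)) = 2 - (-22178 - 1*129²) = 2 - (-22178 - 1*16641) = 2 - (-22178 - 16641) = 2 - 1*(-38819) = 2 + 38819 = 38821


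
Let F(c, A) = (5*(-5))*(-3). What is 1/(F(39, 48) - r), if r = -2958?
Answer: 1/3033 ≈ 0.00032971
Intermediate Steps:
F(c, A) = 75 (F(c, A) = -25*(-3) = 75)
1/(F(39, 48) - r) = 1/(75 - 1*(-2958)) = 1/(75 + 2958) = 1/3033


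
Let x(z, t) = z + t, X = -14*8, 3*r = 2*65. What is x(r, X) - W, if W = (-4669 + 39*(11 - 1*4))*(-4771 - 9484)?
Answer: -187995146/3 ≈ -6.2665e+7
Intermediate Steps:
r = 130/3 (r = (2*65)/3 = (1/3)*130 = 130/3 ≈ 43.333)
X = -112
x(z, t) = t + z
W = 62664980 (W = (-4669 + 39*(11 - 4))*(-14255) = (-4669 + 39*7)*(-14255) = (-4669 + 273)*(-14255) = -4396*(-14255) = 62664980)
x(r, X) - W = (-112 + 130/3) - 1*62664980 = -206/3 - 62664980 = -187995146/3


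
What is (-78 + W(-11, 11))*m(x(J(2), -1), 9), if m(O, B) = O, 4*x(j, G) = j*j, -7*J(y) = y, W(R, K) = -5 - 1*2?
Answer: -85/49 ≈ -1.7347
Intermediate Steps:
W(R, K) = -7 (W(R, K) = -5 - 2 = -7)
J(y) = -y/7
x(j, G) = j²/4 (x(j, G) = (j*j)/4 = j²/4)
(-78 + W(-11, 11))*m(x(J(2), -1), 9) = (-78 - 7)*((-⅐*2)²/4) = -85*(-2/7)²/4 = -85*4/(4*49) = -85*1/49 = -85/49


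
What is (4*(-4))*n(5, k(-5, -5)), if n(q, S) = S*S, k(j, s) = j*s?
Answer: -10000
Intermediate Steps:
n(q, S) = S²
(4*(-4))*n(5, k(-5, -5)) = (4*(-4))*(-5*(-5))² = -16*25² = -16*625 = -10000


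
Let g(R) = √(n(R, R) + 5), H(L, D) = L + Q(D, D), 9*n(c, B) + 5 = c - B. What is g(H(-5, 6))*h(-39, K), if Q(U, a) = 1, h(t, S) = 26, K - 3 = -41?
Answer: 52*√10/3 ≈ 54.813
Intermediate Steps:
K = -38 (K = 3 - 41 = -38)
n(c, B) = -5/9 - B/9 + c/9 (n(c, B) = -5/9 + (c - B)/9 = -5/9 + (-B/9 + c/9) = -5/9 - B/9 + c/9)
H(L, D) = 1 + L (H(L, D) = L + 1 = 1 + L)
g(R) = 2*√10/3 (g(R) = √((-5/9 - R/9 + R/9) + 5) = √(-5/9 + 5) = √(40/9) = 2*√10/3)
g(H(-5, 6))*h(-39, K) = (2*√10/3)*26 = 52*√10/3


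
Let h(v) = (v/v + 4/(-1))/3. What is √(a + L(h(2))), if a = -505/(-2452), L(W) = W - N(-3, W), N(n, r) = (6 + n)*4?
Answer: I*√19230423/1226 ≈ 3.5769*I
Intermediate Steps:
N(n, r) = 24 + 4*n
h(v) = -1 (h(v) = (1 + 4*(-1))*(⅓) = (1 - 4)*(⅓) = -3*⅓ = -1)
L(W) = -12 + W (L(W) = W - (24 + 4*(-3)) = W - (24 - 12) = W - 1*12 = W - 12 = -12 + W)
a = 505/2452 (a = -505*(-1/2452) = 505/2452 ≈ 0.20595)
√(a + L(h(2))) = √(505/2452 + (-12 - 1)) = √(505/2452 - 13) = √(-31371/2452) = I*√19230423/1226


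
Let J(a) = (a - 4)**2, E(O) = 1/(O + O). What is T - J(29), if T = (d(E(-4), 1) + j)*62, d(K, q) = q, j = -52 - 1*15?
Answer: -4717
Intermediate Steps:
E(O) = 1/(2*O)
J(a) = (-4 + a)**2
j = -67 (j = -52 - 15 = -67)
T = -4092 (T = (1 - 67)*62 = -66*62 = -4092)
T - J(29) = -4092 - (-4 + 29)**2 = -4092 - 1*25**2 = -4092 - 1*625 = -4092 - 625 = -4717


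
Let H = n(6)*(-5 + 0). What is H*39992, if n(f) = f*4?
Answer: -4799040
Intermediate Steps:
n(f) = 4*f
H = -120 (H = (4*6)*(-5 + 0) = 24*(-5) = -120)
H*39992 = -120*39992 = -4799040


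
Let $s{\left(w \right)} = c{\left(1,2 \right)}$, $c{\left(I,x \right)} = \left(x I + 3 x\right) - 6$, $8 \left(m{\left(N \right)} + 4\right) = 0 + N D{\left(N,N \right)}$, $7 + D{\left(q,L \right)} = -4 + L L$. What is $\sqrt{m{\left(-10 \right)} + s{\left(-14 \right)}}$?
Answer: $\frac{i \sqrt{453}}{2} \approx 10.642 i$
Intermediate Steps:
$D{\left(q,L \right)} = -11 + L^{2}$ ($D{\left(q,L \right)} = -7 + \left(-4 + L L\right) = -7 + \left(-4 + L^{2}\right) = -11 + L^{2}$)
$m{\left(N \right)} = -4 + \frac{N \left(-11 + N^{2}\right)}{8}$ ($m{\left(N \right)} = -4 + \frac{0 + N \left(-11 + N^{2}\right)}{8} = -4 + \frac{N \left(-11 + N^{2}\right)}{8}$)
$c{\left(I,x \right)} = -6 + 3 x + I x$ ($c{\left(I,x \right)} = \left(I x + 3 x\right) - 6 = \left(3 x + I x\right) - 6 = -6 + 3 x + I x$)
$s{\left(w \right)} = 2$ ($s{\left(w \right)} = -6 + 3 \cdot 2 + 1 \cdot 2 = -6 + 6 + 2 = 2$)
$\sqrt{m{\left(-10 \right)} + s{\left(-14 \right)}} = \sqrt{\left(-4 + \frac{1}{8} \left(-10\right) \left(-11 + \left(-10\right)^{2}\right)\right) + 2} = \sqrt{\left(-4 + \frac{1}{8} \left(-10\right) \left(-11 + 100\right)\right) + 2} = \sqrt{\left(-4 + \frac{1}{8} \left(-10\right) 89\right) + 2} = \sqrt{\left(-4 - \frac{445}{4}\right) + 2} = \sqrt{- \frac{461}{4} + 2} = \sqrt{- \frac{453}{4}} = \frac{i \sqrt{453}}{2}$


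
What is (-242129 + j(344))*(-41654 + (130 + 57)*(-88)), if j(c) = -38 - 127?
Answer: 14079704340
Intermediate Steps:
j(c) = -165
(-242129 + j(344))*(-41654 + (130 + 57)*(-88)) = (-242129 - 165)*(-41654 + (130 + 57)*(-88)) = -242294*(-41654 + 187*(-88)) = -242294*(-41654 - 16456) = -242294*(-58110) = 14079704340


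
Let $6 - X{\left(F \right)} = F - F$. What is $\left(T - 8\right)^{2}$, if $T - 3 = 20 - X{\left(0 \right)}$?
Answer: $81$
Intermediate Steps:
$X{\left(F \right)} = 6$ ($X{\left(F \right)} = 6 - \left(F - F\right) = 6 - 0 = 6 + 0 = 6$)
$T = 17$ ($T = 3 + \left(20 - 6\right) = 3 + 14 = 17$)
$\left(T - 8\right)^{2} = \left(17 - 8\right)^{2} = 9^{2} = 81$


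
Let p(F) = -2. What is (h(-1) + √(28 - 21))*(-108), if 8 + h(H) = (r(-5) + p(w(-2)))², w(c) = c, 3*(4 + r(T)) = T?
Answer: -5484 - 108*√7 ≈ -5769.7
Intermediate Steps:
r(T) = -4 + T/3
h(H) = 457/9 (h(H) = -8 + ((-4 + (⅓)*(-5)) - 2)² = -8 + ((-4 - 5/3) - 2)² = -8 + (-17/3 - 2)² = -8 + (-23/3)² = -8 + 529/9 = 457/9)
(h(-1) + √(28 - 21))*(-108) = (457/9 + √(28 - 21))*(-108) = (457/9 + √7)*(-108) = -5484 - 108*√7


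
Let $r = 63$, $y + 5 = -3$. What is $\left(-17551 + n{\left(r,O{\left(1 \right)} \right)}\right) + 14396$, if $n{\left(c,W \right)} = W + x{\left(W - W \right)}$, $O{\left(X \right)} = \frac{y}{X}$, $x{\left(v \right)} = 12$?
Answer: $-3151$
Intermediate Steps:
$y = -8$ ($y = -5 - 3 = -8$)
$O{\left(X \right)} = - \frac{8}{X}$
$n{\left(c,W \right)} = 12 + W$ ($n{\left(c,W \right)} = W + 12 = 12 + W$)
$\left(-17551 + n{\left(r,O{\left(1 \right)} \right)}\right) + 14396 = \left(-17551 + \left(12 - \frac{8}{1}\right)\right) + 14396 = \left(-17551 + \left(12 - 8\right)\right) + 14396 = \left(-17551 + 4\right) + 14396 = -17547 + 14396 = -3151$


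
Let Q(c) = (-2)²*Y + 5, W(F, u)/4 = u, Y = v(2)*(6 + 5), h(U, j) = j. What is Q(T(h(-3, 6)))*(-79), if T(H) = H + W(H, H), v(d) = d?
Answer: -7347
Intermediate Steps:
Y = 22 (Y = 2*(6 + 5) = 2*11 = 22)
W(F, u) = 4*u
T(H) = 5*H (T(H) = H + 4*H = 5*H)
Q(c) = 93 (Q(c) = (-2)²*22 + 5 = 4*22 + 5 = 88 + 5 = 93)
Q(T(h(-3, 6)))*(-79) = 93*(-79) = -7347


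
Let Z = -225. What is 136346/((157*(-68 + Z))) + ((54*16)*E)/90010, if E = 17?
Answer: -5798420386/2070275005 ≈ -2.8008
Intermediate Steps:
136346/((157*(-68 + Z))) + ((54*16)*E)/90010 = 136346/((157*(-68 - 225))) + ((54*16)*17)/90010 = 136346/((157*(-293))) + (864*17)*(1/90010) = 136346/(-46001) + 14688*(1/90010) = 136346*(-1/46001) + 7344/45005 = -136346/46001 + 7344/45005 = -5798420386/2070275005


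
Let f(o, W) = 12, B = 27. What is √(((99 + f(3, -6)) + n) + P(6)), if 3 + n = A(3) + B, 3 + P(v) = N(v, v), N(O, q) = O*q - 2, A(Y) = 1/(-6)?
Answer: √5970/6 ≈ 12.878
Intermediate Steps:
A(Y) = -⅙
N(O, q) = -2 + O*q
P(v) = -5 + v² (P(v) = -3 + (-2 + v*v) = -3 + (-2 + v²) = -5 + v²)
n = 143/6 (n = -3 + (-⅙ + 27) = -3 + 161/6 = 143/6 ≈ 23.833)
√(((99 + f(3, -6)) + n) + P(6)) = √(((99 + 12) + 143/6) + (-5 + 6²)) = √((111 + 143/6) + (-5 + 36)) = √(809/6 + 31) = √(995/6) = √5970/6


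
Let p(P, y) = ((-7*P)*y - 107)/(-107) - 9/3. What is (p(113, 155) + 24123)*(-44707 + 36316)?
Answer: -22685504832/107 ≈ -2.1201e+8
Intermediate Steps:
p(P, y) = -2 + 7*P*y/107 (p(P, y) = (-7*P*y - 107)*(-1/107) - 9*⅓ = (-107 - 7*P*y)*(-1/107) - 3 = (1 + 7*P*y/107) - 3 = -2 + 7*P*y/107)
(p(113, 155) + 24123)*(-44707 + 36316) = ((-2 + (7/107)*113*155) + 24123)*(-44707 + 36316) = ((-2 + 122605/107) + 24123)*(-8391) = (122391/107 + 24123)*(-8391) = (2703552/107)*(-8391) = -22685504832/107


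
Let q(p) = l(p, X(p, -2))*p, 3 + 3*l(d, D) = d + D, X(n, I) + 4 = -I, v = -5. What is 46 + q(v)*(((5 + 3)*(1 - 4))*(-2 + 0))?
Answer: 846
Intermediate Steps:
X(n, I) = -4 - I
l(d, D) = -1 + D/3 + d/3 (l(d, D) = -1 + (d + D)/3 = -1 + (D + d)/3 = -1 + (D/3 + d/3) = -1 + D/3 + d/3)
q(p) = p*(-5/3 + p/3) (q(p) = (-1 + (-4 - 1*(-2))/3 + p/3)*p = (-1 + (-4 + 2)/3 + p/3)*p = (-1 + (⅓)*(-2) + p/3)*p = (-1 - ⅔ + p/3)*p = (-5/3 + p/3)*p = p*(-5/3 + p/3))
46 + q(v)*(((5 + 3)*(1 - 4))*(-2 + 0)) = 46 + ((⅓)*(-5)*(-5 - 5))*(((5 + 3)*(1 - 4))*(-2 + 0)) = 46 + ((⅓)*(-5)*(-10))*((8*(-3))*(-2)) = 46 + 50*(-24*(-2))/3 = 46 + (50/3)*48 = 46 + 800 = 846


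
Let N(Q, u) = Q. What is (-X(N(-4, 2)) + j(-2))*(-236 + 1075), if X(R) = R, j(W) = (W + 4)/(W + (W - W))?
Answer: 2517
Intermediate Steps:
j(W) = (4 + W)/W (j(W) = (4 + W)/(W + 0) = (4 + W)/W)
(-X(N(-4, 2)) + j(-2))*(-236 + 1075) = (-1*(-4) + (4 - 2)/(-2))*(-236 + 1075) = (4 - ½*2)*839 = (4 - 1)*839 = 3*839 = 2517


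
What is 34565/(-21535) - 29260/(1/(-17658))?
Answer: 2225310948647/4307 ≈ 5.1667e+8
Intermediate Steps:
34565/(-21535) - 29260/(1/(-17658)) = 34565*(-1/21535) - 29260/(-1/17658) = -6913/4307 - 29260*(-17658) = -6913/4307 + 516673080 = 2225310948647/4307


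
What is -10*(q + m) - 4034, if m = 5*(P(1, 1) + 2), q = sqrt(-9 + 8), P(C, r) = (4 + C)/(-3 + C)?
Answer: -4009 - 10*I ≈ -4009.0 - 10.0*I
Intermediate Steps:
P(C, r) = (4 + C)/(-3 + C)
q = I (q = sqrt(-1) = I ≈ 1.0*I)
m = -5/2 (m = 5*((4 + 1)/(-3 + 1) + 2) = 5*(5/(-2) + 2) = 5*(-1/2*5 + 2) = 5*(-5/2 + 2) = 5*(-1/2) = -5/2 ≈ -2.5000)
-10*(q + m) - 4034 = -10*(I - 5/2) - 4034 = -10*(-5/2 + I) - 4034 = (25 - 10*I) - 4034 = -4009 - 10*I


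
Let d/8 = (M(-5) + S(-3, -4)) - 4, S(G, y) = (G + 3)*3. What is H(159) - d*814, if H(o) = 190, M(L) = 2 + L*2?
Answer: 78334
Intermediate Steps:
M(L) = 2 + 2*L
S(G, y) = 9 + 3*G (S(G, y) = (3 + G)*3 = 9 + 3*G)
d = -96 (d = 8*(((2 + 2*(-5)) + (9 + 3*(-3))) - 4) = 8*(((2 - 10) + (9 - 9)) - 4) = 8*((-8 + 0) - 4) = 8*(-8 - 4) = 8*(-12) = -96)
H(159) - d*814 = 190 - (-96)*814 = 190 - 1*(-78144) = 190 + 78144 = 78334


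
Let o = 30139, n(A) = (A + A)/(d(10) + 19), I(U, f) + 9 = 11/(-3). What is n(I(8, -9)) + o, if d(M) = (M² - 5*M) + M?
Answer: 7142867/237 ≈ 30139.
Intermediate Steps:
I(U, f) = -38/3 (I(U, f) = -9 + 11/(-3) = -9 + 11*(-⅓) = -9 - 11/3 = -38/3)
d(M) = M² - 4*M
n(A) = 2*A/79 (n(A) = (A + A)/(10*(-4 + 10) + 19) = (2*A)/(10*6 + 19) = (2*A)/(60 + 19) = (2*A)/79 = (2*A)*(1/79) = 2*A/79)
n(I(8, -9)) + o = (2/79)*(-38/3) + 30139 = -76/237 + 30139 = 7142867/237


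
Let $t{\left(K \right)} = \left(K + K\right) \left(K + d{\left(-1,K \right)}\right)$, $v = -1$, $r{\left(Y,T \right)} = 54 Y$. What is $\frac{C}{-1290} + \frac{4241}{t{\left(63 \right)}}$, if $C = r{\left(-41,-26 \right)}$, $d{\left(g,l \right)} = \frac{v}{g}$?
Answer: $\frac{3887431}{1733760} \approx 2.2422$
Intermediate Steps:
$d{\left(g,l \right)} = - \frac{1}{g}$
$C = -2214$ ($C = 54 \left(-41\right) = -2214$)
$t{\left(K \right)} = 2 K \left(1 + K\right)$ ($t{\left(K \right)} = \left(K + K\right) \left(K - \frac{1}{-1}\right) = 2 K \left(K - -1\right) = 2 K \left(K + 1\right) = 2 K \left(1 + K\right)$)
$\frac{C}{-1290} + \frac{4241}{t{\left(63 \right)}} = - \frac{2214}{-1290} + \frac{4241}{2 \cdot 63 \left(1 + 63\right)} = \left(-2214\right) \left(- \frac{1}{1290}\right) + \frac{4241}{2 \cdot 63 \cdot 64} = \frac{369}{215} + \frac{4241}{8064} = \frac{3887431}{1733760}$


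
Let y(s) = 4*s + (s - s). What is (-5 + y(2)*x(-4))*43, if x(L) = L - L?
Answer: -215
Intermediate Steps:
x(L) = 0
y(s) = 4*s (y(s) = 4*s + 0 = 4*s)
(-5 + y(2)*x(-4))*43 = (-5 + (4*2)*0)*43 = (-5 + 8*0)*43 = (-5 + 0)*43 = -5*43 = -215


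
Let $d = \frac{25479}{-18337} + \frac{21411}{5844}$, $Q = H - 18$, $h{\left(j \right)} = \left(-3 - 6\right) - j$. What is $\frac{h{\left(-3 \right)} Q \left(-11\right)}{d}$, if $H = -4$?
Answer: $- \frac{17288710384}{27079359} \approx -638.45$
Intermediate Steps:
$h{\left(j \right)} = -9 - j$ ($h{\left(j \right)} = \left(-3 - 6\right) - j = -9 - j$)
$Q = -22$ ($Q = -4 - 18 = -22$)
$d = \frac{81238077}{35720476}$ ($d = 25479 \left(- \frac{1}{18337}\right) + 21411 \cdot \frac{1}{5844} = - \frac{25479}{18337} + \frac{7137}{1948} = \frac{81238077}{35720476} \approx 2.2743$)
$\frac{h{\left(-3 \right)} Q \left(-11\right)}{d} = \frac{\left(-9 - -3\right) \left(-22\right) \left(-11\right)}{\frac{81238077}{35720476}} = \left(-9 + 3\right) \left(-22\right) \left(-11\right) \frac{35720476}{81238077} = \left(-6\right) \left(-22\right) \left(-11\right) \frac{35720476}{81238077} = 132 \left(-11\right) \frac{35720476}{81238077} = \left(-1452\right) \frac{35720476}{81238077} = - \frac{17288710384}{27079359}$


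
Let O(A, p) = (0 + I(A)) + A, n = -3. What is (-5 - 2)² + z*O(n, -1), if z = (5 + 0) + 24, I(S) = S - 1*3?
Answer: -212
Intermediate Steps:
I(S) = -3 + S (I(S) = S - 3 = -3 + S)
O(A, p) = -3 + 2*A (O(A, p) = (0 + (-3 + A)) + A = (-3 + A) + A = -3 + 2*A)
z = 29 (z = 5 + 24 = 29)
(-5 - 2)² + z*O(n, -1) = (-5 - 2)² + 29*(-3 + 2*(-3)) = (-7)² + 29*(-3 - 6) = 49 + 29*(-9) = 49 - 261 = -212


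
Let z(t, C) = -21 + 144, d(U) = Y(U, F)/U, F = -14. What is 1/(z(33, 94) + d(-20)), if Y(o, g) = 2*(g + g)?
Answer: 5/629 ≈ 0.0079491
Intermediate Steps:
Y(o, g) = 4*g (Y(o, g) = 2*(2*g) = 4*g)
d(U) = -56/U (d(U) = (4*(-14))/U = -56/U)
z(t, C) = 123
1/(z(33, 94) + d(-20)) = 1/(123 - 56/(-20)) = 1/(123 - 56*(-1/20)) = 1/(123 + 14/5) = 1/(629/5) = 5/629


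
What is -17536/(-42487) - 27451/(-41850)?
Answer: 1900192237/1778080950 ≈ 1.0687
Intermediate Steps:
-17536/(-42487) - 27451/(-41850) = -17536*(-1/42487) - 27451*(-1/41850) = 17536/42487 + 27451/41850 = 1900192237/1778080950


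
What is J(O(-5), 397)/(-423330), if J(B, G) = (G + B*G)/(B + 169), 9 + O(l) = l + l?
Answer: 397/3527750 ≈ 0.00011254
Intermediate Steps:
O(l) = -9 + 2*l (O(l) = -9 + (l + l) = -9 + 2*l)
J(B, G) = (G + B*G)/(169 + B)
J(O(-5), 397)/(-423330) = (397*(1 + (-9 + 2*(-5)))/(169 + (-9 + 2*(-5))))/(-423330) = (397*(1 + (-9 - 10))/(169 + (-9 - 10)))*(-1/423330) = (397*(1 - 19)/(169 - 19))*(-1/423330) = (397*(-18)/150)*(-1/423330) = (397*(1/150)*(-18))*(-1/423330) = -1191/25*(-1/423330) = 397/3527750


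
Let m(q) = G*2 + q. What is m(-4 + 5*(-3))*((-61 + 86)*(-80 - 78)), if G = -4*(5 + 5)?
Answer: 391050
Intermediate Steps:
G = -40 (G = -4*10 = -40)
m(q) = -80 + q (m(q) = -40*2 + q = -80 + q)
m(-4 + 5*(-3))*((-61 + 86)*(-80 - 78)) = (-80 + (-4 + 5*(-3)))*((-61 + 86)*(-80 - 78)) = (-80 + (-4 - 15))*(25*(-158)) = (-80 - 19)*(-3950) = -99*(-3950) = 391050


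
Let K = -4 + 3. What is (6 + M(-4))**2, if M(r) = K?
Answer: 25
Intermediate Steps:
K = -1
M(r) = -1
(6 + M(-4))**2 = (6 - 1)**2 = 5**2 = 25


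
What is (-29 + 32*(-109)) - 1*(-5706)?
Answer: 2189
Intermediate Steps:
(-29 + 32*(-109)) - 1*(-5706) = (-29 - 3488) + 5706 = -3517 + 5706 = 2189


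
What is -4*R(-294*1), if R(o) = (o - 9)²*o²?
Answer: -31742410896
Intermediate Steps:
R(o) = o²*(-9 + o)² (R(o) = (-9 + o)²*o² = o²*(-9 + o)²)
-4*R(-294*1) = -4*(-294*1)²*(-9 - 294*1)² = -4*(-294)²*(-9 - 294)² = -345744*(-303)² = -345744*91809 = -4*7935602724 = -31742410896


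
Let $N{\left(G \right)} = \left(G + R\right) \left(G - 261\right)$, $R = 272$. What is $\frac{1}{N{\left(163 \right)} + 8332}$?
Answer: $- \frac{1}{34298} \approx -2.9156 \cdot 10^{-5}$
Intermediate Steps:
$N{\left(G \right)} = \left(-261 + G\right) \left(272 + G\right)$ ($N{\left(G \right)} = \left(G + 272\right) \left(G - 261\right) = \left(272 + G\right) \left(-261 + G\right) = \left(-261 + G\right) \left(272 + G\right)$)
$\frac{1}{N{\left(163 \right)} + 8332} = \frac{1}{\left(-70992 + 163^{2} + 11 \cdot 163\right) + 8332} = \frac{1}{\left(-70992 + 26569 + 1793\right) + 8332} = \frac{1}{-42630 + 8332} = \frac{1}{-34298} = - \frac{1}{34298}$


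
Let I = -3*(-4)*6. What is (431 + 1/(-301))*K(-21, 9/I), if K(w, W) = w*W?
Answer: -194595/172 ≈ -1131.4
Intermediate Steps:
I = 72 (I = 12*6 = 72)
K(w, W) = W*w
(431 + 1/(-301))*K(-21, 9/I) = (431 + 1/(-301))*((9/72)*(-21)) = (431 - 1/301)*((9*(1/72))*(-21)) = 129730*((1/8)*(-21))/301 = (129730/301)*(-21/8) = -194595/172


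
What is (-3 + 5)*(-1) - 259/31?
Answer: -321/31 ≈ -10.355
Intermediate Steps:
(-3 + 5)*(-1) - 259/31 = 2*(-1) - 259/31 = -2 - 37*7/31 = -2 - 259/31 = -321/31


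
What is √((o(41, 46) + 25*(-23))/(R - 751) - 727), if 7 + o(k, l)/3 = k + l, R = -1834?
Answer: 4*I*√12142779/517 ≈ 26.961*I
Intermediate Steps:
o(k, l) = -21 + 3*k + 3*l (o(k, l) = -21 + 3*(k + l) = -21 + (3*k + 3*l) = -21 + 3*k + 3*l)
√((o(41, 46) + 25*(-23))/(R - 751) - 727) = √(((-21 + 3*41 + 3*46) + 25*(-23))/(-1834 - 751) - 727) = √(((-21 + 123 + 138) - 575)/(-2585) - 727) = √((240 - 575)*(-1/2585) - 727) = √(-335*(-1/2585) - 727) = √(67/517 - 727) = √(-375792/517) = 4*I*√12142779/517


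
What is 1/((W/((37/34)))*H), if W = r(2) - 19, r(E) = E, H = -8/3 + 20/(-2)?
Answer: 111/21964 ≈ 0.0050537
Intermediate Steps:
H = -38/3 (H = -8*⅓ + 20*(-½) = -8/3 - 10 = -38/3 ≈ -12.667)
W = -17 (W = 2 - 19 = -17)
1/((W/((37/34)))*H) = 1/(-17/(37/34)*(-38/3)) = 1/(-17/(37*(1/34))*(-38/3)) = 1/(-17/37/34*(-38/3)) = 1/(-17*34/37*(-38/3)) = 1/(-578/37*(-38/3)) = 1/(21964/111) = 111/21964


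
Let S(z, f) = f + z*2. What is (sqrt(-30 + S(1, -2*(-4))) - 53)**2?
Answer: 2789 - 212*I*sqrt(5) ≈ 2789.0 - 474.05*I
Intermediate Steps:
S(z, f) = f + 2*z
(sqrt(-30 + S(1, -2*(-4))) - 53)**2 = (sqrt(-30 + (-2*(-4) + 2*1)) - 53)**2 = (sqrt(-30 + (8 + 2)) - 53)**2 = (sqrt(-30 + 10) - 53)**2 = (sqrt(-20) - 53)**2 = (2*I*sqrt(5) - 53)**2 = (-53 + 2*I*sqrt(5))**2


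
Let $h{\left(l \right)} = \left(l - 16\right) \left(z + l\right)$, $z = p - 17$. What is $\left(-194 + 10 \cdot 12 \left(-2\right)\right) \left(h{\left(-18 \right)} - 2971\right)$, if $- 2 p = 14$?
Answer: $669662$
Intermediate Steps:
$p = -7$ ($p = \left(- \frac{1}{2}\right) 14 = -7$)
$z = -24$ ($z = -7 - 17 = -24$)
$h{\left(l \right)} = \left(-24 + l\right) \left(-16 + l\right)$ ($h{\left(l \right)} = \left(l - 16\right) \left(-24 + l\right) = \left(-16 + l\right) \left(-24 + l\right) = \left(-24 + l\right) \left(-16 + l\right)$)
$\left(-194 + 10 \cdot 12 \left(-2\right)\right) \left(h{\left(-18 \right)} - 2971\right) = \left(-194 + 10 \cdot 12 \left(-2\right)\right) \left(\left(384 + \left(-18\right)^{2} - -720\right) - 2971\right) = \left(-194 + 120 \left(-2\right)\right) \left(\left(384 + 324 + 720\right) - 2971\right) = \left(-194 - 240\right) \left(1428 - 2971\right) = \left(-434\right) \left(-1543\right) = 669662$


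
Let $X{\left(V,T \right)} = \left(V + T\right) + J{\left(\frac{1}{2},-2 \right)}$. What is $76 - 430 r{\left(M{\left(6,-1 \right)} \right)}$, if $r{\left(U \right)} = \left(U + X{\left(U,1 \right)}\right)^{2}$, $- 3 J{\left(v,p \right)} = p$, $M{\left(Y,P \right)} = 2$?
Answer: $- \frac{123586}{9} \approx -13732.0$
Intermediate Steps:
$J{\left(v,p \right)} = - \frac{p}{3}$
$X{\left(V,T \right)} = \frac{2}{3} + T + V$ ($X{\left(V,T \right)} = \left(V + T\right) - - \frac{2}{3} = \left(T + V\right) + \frac{2}{3} = \frac{2}{3} + T + V$)
$r{\left(U \right)} = \left(\frac{5}{3} + 2 U\right)^{2}$ ($r{\left(U \right)} = \left(U + \left(\frac{2}{3} + 1 + U\right)\right)^{2} = \left(U + \left(\frac{5}{3} + U\right)\right)^{2} = \left(\frac{5}{3} + 2 U\right)^{2}$)
$76 - 430 r{\left(M{\left(6,-1 \right)} \right)} = 76 - 430 \frac{\left(5 + 6 \cdot 2\right)^{2}}{9} = 76 - 430 \frac{\left(5 + 12\right)^{2}}{9} = 76 - 430 \frac{17^{2}}{9} = 76 - 430 \cdot \frac{1}{9} \cdot 289 = 76 - \frac{124270}{9} = - \frac{123586}{9}$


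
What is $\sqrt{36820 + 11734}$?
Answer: $\sqrt{48554} \approx 220.35$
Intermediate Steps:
$\sqrt{36820 + 11734} = \sqrt{48554}$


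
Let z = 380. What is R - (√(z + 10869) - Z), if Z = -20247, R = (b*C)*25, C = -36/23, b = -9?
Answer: -457581/23 - √11249 ≈ -20001.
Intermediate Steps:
C = -36/23 (C = -36*1/23 = -36/23 ≈ -1.5652)
R = 8100/23 (R = -9*(-36/23)*25 = (324/23)*25 = 8100/23 ≈ 352.17)
R - (√(z + 10869) - Z) = 8100/23 - (√(380 + 10869) - 1*(-20247)) = 8100/23 - (√11249 + 20247) = 8100/23 - (20247 + √11249) = 8100/23 + (-20247 - √11249) = -457581/23 - √11249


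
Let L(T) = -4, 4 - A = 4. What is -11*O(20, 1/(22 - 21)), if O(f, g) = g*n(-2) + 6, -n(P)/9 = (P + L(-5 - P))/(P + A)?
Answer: 231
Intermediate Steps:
A = 0 (A = 4 - 1*4 = 4 - 4 = 0)
n(P) = -9*(-4 + P)/P (n(P) = -9*(P - 4)/(P + 0) = -9*(-4 + P)/P)
O(f, g) = 6 - 27*g (O(f, g) = g*(-9 + 36/(-2)) + 6 = g*(-9 + 36*(-½)) + 6 = g*(-9 - 18) + 6 = g*(-27) + 6 = -27*g + 6 = 6 - 27*g)
-11*O(20, 1/(22 - 21)) = -11*(6 - 27/(22 - 21)) = -11*(6 - 27/1) = -11*(6 - 27*1) = -11*(6 - 27) = -11*(-21) = 231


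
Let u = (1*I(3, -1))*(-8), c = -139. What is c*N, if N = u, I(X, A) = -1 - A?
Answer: 0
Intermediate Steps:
u = 0 (u = (1*(-1 - 1*(-1)))*(-8) = (1*(-1 + 1))*(-8) = (1*0)*(-8) = 0*(-8) = 0)
N = 0
c*N = -139*0 = 0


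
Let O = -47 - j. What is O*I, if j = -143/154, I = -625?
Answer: 403125/14 ≈ 28795.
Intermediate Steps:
j = -13/14 (j = -143*1/154 = -13/14 ≈ -0.92857)
O = -645/14 (O = -47 - 1*(-13/14) = -47 + 13/14 = -645/14 ≈ -46.071)
O*I = -645/14*(-625) = 403125/14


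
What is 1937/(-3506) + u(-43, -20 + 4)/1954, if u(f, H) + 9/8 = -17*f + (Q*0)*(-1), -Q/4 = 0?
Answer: -4903825/27402896 ≈ -0.17895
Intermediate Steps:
Q = 0 (Q = -4*0 = 0)
u(f, H) = -9/8 - 17*f (u(f, H) = -9/8 + (-17*f + (0*0)*(-1)) = -9/8 + (-17*f + 0*(-1)) = -9/8 + (-17*f + 0) = -9/8 - 17*f)
1937/(-3506) + u(-43, -20 + 4)/1954 = 1937/(-3506) + (-9/8 - 17*(-43))/1954 = 1937*(-1/3506) + (-9/8 + 731)*(1/1954) = -1937/3506 + (5839/8)*(1/1954) = -1937/3506 + 5839/15632 = -4903825/27402896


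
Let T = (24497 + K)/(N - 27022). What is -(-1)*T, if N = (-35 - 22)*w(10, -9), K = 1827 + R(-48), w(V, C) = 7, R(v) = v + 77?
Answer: -26353/27421 ≈ -0.96105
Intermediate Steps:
R(v) = 77 + v
K = 1856 (K = 1827 + (77 - 48) = 1827 + 29 = 1856)
N = -399 (N = (-35 - 22)*7 = -57*7 = -399)
T = -26353/27421 (T = (24497 + 1856)/(-399 - 27022) = 26353/(-27421) = 26353*(-1/27421) = -26353/27421 ≈ -0.96105)
-(-1)*T = -(-1)*(-26353)/27421 = -1*26353/27421 = -26353/27421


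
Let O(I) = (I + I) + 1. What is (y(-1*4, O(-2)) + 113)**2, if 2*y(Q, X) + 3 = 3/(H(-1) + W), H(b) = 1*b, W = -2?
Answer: 12321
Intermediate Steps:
O(I) = 1 + 2*I (O(I) = 2*I + 1 = 1 + 2*I)
H(b) = b
y(Q, X) = -2 (y(Q, X) = -3/2 + (3/(-1 - 2))/2 = -3/2 + (3/(-3))/2 = -3/2 + (3*(-1/3))/2 = -3/2 + (1/2)*(-1) = -3/2 - 1/2 = -2)
(y(-1*4, O(-2)) + 113)**2 = (-2 + 113)**2 = 111**2 = 12321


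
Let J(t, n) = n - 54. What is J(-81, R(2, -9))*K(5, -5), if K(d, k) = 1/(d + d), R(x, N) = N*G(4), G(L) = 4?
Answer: -9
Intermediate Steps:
R(x, N) = 4*N (R(x, N) = N*4 = 4*N)
J(t, n) = -54 + n
K(d, k) = 1/(2*d)
J(-81, R(2, -9))*K(5, -5) = (-54 + 4*(-9))*((1/2)/5) = (-54 - 36)*((1/2)*(1/5)) = -90*1/10 = -9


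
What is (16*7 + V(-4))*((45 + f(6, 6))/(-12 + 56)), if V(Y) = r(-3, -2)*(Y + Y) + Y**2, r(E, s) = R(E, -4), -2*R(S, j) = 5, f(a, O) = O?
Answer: 1887/11 ≈ 171.55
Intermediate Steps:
R(S, j) = -5/2 (R(S, j) = -1/2*5 = -5/2)
r(E, s) = -5/2
V(Y) = Y**2 - 5*Y (V(Y) = -5*(Y + Y)/2 + Y**2 = -5*Y + Y**2 = Y**2 - 5*Y)
(16*7 + V(-4))*((45 + f(6, 6))/(-12 + 56)) = (16*7 - 4*(-5 - 4))*((45 + 6)/(-12 + 56)) = (112 - 4*(-9))*(51/44) = (112 + 36)*(51*(1/44)) = 148*(51/44) = 1887/11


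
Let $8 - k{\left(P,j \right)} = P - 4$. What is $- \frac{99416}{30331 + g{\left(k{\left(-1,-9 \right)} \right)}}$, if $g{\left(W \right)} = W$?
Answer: $- \frac{12427}{3793} \approx -3.2763$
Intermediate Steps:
$k{\left(P,j \right)} = 12 - P$ ($k{\left(P,j \right)} = 8 - \left(P - 4\right) = 8 - \left(-4 + P\right) = 12 - P$)
$- \frac{99416}{30331 + g{\left(k{\left(-1,-9 \right)} \right)}} = - \frac{99416}{30331 + \left(12 - -1\right)} = - \frac{99416}{30331 + \left(12 + 1\right)} = - \frac{99416}{30331 + 13} = - \frac{99416}{30344} = \left(-99416\right) \frac{1}{30344} = - \frac{12427}{3793}$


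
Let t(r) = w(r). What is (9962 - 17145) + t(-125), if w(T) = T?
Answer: -7308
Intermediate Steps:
t(r) = r
(9962 - 17145) + t(-125) = (9962 - 17145) - 125 = -7183 - 125 = -7308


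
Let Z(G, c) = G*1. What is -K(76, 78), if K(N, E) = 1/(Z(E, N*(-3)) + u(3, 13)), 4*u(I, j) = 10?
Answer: -2/161 ≈ -0.012422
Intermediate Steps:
u(I, j) = 5/2 (u(I, j) = (¼)*10 = 5/2)
Z(G, c) = G
K(N, E) = 1/(5/2 + E) (K(N, E) = 1/(E + 5/2) = 1/(5/2 + E))
-K(76, 78) = -2/(5 + 2*78) = -2/(5 + 156) = -2/161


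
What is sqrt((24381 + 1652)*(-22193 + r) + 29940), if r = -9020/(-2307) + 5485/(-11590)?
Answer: I*sqrt(16518572665918348855506)/5347626 ≈ 24034.0*I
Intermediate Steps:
r = 18377581/5347626 (r = -9020*(-1/2307) + 5485*(-1/11590) = 9020/2307 - 1097/2318 = 18377581/5347626 ≈ 3.4366)
sqrt((24381 + 1652)*(-22193 + r) + 29940) = sqrt((24381 + 1652)*(-22193 + 18377581/5347626) + 29940) = sqrt(26033*(-118661486237/5347626) + 29940) = sqrt(-3089114471207821/5347626 + 29940) = sqrt(-3088954363285381/5347626) = I*sqrt(16518572665918348855506)/5347626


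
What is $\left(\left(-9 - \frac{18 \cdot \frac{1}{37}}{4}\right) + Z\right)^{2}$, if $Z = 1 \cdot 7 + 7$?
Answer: $\frac{130321}{5476} \approx 23.799$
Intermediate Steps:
$Z = 14$ ($Z = 7 + 7 = 14$)
$\left(\left(-9 - \frac{18 \cdot \frac{1}{37}}{4}\right) + Z\right)^{2} = \left(\left(-9 - \frac{18 \cdot \frac{1}{37}}{4}\right) + 14\right)^{2} = \left(\left(-9 - 18 \cdot \frac{1}{37} \cdot \frac{1}{4}\right) + 14\right)^{2} = \left(\left(-9 - \frac{18}{37} \cdot \frac{1}{4}\right) + 14\right)^{2} = \left(\left(-9 - \frac{9}{74}\right) + 14\right)^{2} = \left(- \frac{675}{74} + 14\right)^{2} = \left(\frac{361}{74}\right)^{2} = \frac{130321}{5476}$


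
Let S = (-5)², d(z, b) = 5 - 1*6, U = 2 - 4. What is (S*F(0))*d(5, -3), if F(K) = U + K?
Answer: 50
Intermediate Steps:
U = -2
d(z, b) = -1 (d(z, b) = 5 - 6 = -1)
F(K) = -2 + K
S = 25
(S*F(0))*d(5, -3) = (25*(-2 + 0))*(-1) = (25*(-2))*(-1) = -50*(-1) = 50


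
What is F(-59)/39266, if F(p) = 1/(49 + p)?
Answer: -1/392660 ≈ -2.5467e-6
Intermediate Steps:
F(-59)/39266 = 1/((49 - 59)*39266) = (1/39266)/(-10) = -⅒*1/39266 = -1/392660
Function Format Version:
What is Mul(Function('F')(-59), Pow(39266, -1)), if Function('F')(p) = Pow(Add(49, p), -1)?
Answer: Rational(-1, 392660) ≈ -2.5467e-6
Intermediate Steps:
Mul(Function('F')(-59), Pow(39266, -1)) = Mul(Pow(Add(49, -59), -1), Pow(39266, -1)) = Mul(Pow(-10, -1), Rational(1, 39266)) = Mul(Rational(-1, 10), Rational(1, 39266)) = Rational(-1, 392660)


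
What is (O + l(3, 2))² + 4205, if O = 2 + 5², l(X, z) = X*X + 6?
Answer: 5969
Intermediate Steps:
l(X, z) = 6 + X² (l(X, z) = X² + 6 = 6 + X²)
O = 27 (O = 2 + 25 = 27)
(O + l(3, 2))² + 4205 = (27 + (6 + 3²))² + 4205 = (27 + (6 + 9))² + 4205 = (27 + 15)² + 4205 = 42² + 4205 = 1764 + 4205 = 5969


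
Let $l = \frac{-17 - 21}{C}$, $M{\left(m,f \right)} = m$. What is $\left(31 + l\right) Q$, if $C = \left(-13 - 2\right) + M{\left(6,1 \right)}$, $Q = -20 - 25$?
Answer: $-1585$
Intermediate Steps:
$Q = -45$ ($Q = -20 - 25 = -45$)
$C = -9$ ($C = \left(-13 - 2\right) + 6 = -15 + 6 = -9$)
$l = \frac{38}{9}$ ($l = \frac{-17 - 21}{-9} = \left(-17 - 21\right) \left(- \frac{1}{9}\right) = \left(-38\right) \left(- \frac{1}{9}\right) = \frac{38}{9} \approx 4.2222$)
$\left(31 + l\right) Q = \left(31 + \frac{38}{9}\right) \left(-45\right) = \frac{317}{9} \left(-45\right) = -1585$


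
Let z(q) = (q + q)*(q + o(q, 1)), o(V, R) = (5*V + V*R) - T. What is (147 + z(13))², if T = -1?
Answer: 6446521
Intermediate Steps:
o(V, R) = 1 + 5*V + R*V (o(V, R) = (5*V + V*R) - 1*(-1) = (5*V + R*V) + 1 = 1 + 5*V + R*V)
z(q) = 2*q*(1 + 7*q) (z(q) = (q + q)*(q + (1 + 5*q + 1*q)) = (2*q)*(q + (1 + 5*q + q)) = (2*q)*(q + (1 + 6*q)) = (2*q)*(1 + 7*q) = 2*q*(1 + 7*q))
(147 + z(13))² = (147 + 2*13*(1 + 7*13))² = (147 + 2*13*(1 + 91))² = (147 + 2*13*92)² = (147 + 2392)² = 2539² = 6446521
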